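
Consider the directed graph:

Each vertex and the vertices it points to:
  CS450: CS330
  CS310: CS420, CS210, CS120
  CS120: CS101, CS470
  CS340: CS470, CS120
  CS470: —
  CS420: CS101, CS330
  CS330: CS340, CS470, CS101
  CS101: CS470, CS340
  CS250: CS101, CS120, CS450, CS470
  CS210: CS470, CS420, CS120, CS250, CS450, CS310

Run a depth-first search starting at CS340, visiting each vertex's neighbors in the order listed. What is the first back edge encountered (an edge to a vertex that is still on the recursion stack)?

CS101->CS340

DFS from CS340 (visiting each vertex's neighbors in the order listed); mark gray on enter, black on exit:
CS340 gray
  CS470 gray
  CS470 black
  CS120 gray
    CS101 gray
      CS101→CS470: CS470 black — skip
      CS101→CS340: CS340 is gray → back edge
First back edge: CS101 → CS340.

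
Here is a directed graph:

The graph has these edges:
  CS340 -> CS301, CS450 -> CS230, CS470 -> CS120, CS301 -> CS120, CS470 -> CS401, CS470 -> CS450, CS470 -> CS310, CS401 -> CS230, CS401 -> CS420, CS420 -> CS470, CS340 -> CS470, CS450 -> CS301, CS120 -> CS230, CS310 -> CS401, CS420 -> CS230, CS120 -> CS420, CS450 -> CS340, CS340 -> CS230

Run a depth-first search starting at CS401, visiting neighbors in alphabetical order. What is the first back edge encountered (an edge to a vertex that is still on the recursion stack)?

CS120->CS420

DFS from CS401 (visiting neighbors in alphabetical order); mark gray on enter, black on exit:
CS401 gray
  CS230 gray
  CS230 black
  CS420 gray
    CS420→CS230: CS230 black — skip
    CS470 gray
      CS120 gray
        CS120→CS230: CS230 black — skip
        CS120→CS420: CS420 is gray → back edge
First back edge: CS120 → CS420.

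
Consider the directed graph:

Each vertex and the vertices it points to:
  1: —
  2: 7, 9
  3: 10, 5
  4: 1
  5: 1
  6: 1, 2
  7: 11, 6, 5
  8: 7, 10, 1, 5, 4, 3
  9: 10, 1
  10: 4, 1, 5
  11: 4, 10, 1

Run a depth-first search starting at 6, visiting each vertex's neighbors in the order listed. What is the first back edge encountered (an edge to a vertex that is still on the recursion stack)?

7->6

DFS from 6 (visiting each vertex's neighbors in the order listed); mark gray on enter, black on exit:
6 gray
  1 gray
  1 black
  2 gray
    7 gray
      11 gray
        4 gray
          4→1: 1 black — skip
        4 black
        10 gray
          10→4: 4 black — skip
          10→1: 1 black — skip
          5 gray
            5→1: 1 black — skip
          5 black
        10 black
        11→1: 1 black — skip
      11 black
      7→6: 6 is gray → back edge
First back edge: 7 → 6.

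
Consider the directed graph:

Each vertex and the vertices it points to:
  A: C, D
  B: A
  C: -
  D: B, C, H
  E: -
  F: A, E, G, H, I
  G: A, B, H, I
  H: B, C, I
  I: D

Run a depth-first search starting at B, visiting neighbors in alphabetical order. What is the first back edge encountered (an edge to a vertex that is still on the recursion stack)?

D->B

DFS from B (visiting neighbors in alphabetical order); mark gray on enter, black on exit:
B gray
  A gray
    C gray
    C black
    D gray
      D→B: B is gray → back edge
First back edge: D → B.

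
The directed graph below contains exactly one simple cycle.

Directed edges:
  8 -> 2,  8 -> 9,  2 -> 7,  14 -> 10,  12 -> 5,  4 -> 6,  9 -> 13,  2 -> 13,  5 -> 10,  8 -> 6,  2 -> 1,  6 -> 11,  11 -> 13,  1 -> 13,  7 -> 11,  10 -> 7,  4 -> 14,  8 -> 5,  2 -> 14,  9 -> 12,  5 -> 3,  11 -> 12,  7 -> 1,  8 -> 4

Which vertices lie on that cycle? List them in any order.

5, 7, 10, 11, 12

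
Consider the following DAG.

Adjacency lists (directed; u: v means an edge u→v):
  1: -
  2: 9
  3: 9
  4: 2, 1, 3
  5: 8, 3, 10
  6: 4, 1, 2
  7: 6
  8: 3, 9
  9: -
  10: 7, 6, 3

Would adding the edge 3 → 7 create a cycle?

Yes

Adding 3→7 creates a cycle iff 7 can already reach 3.
Path from 7: 7 → 6 → 4 → 3.
So 7 → … → 3 → 7 is a cycle.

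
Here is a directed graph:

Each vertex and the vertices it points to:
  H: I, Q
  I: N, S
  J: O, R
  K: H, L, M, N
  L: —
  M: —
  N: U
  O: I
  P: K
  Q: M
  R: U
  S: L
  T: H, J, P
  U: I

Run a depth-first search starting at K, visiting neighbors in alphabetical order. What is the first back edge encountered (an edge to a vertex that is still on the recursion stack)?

U->I

DFS from K (visiting neighbors in alphabetical order); mark gray on enter, black on exit:
K gray
  H gray
    I gray
      N gray
        U gray
          U→I: I is gray → back edge
First back edge: U → I.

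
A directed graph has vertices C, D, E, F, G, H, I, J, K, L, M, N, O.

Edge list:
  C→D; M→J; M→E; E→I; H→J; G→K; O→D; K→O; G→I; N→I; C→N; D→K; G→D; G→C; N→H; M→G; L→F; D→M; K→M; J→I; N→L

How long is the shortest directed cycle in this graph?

For each vertex v, BFS finds the shortest path from v back to v.
The shortest such closed walk is G → D → M → G, length 3.

3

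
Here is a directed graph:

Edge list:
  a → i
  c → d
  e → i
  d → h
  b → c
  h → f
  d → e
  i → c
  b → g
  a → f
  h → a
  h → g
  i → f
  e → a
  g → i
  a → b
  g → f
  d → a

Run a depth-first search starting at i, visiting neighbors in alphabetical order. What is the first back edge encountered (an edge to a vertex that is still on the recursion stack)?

b→c

DFS from i (visiting neighbors in alphabetical order); mark gray on enter, black on exit:
i gray
  c gray
    d gray
      a gray
        b gray
          b→c: c is gray → back edge
First back edge: b → c.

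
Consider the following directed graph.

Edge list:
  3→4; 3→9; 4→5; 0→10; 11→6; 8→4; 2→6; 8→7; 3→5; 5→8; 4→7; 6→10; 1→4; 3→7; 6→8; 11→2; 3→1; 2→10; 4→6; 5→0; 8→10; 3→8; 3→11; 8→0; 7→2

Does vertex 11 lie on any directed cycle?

No

11 lies on a cycle iff there is a path from 11 back to itself.
Exploring from 11, it never reaches itself; equivalently, its strongly connected component is a singleton.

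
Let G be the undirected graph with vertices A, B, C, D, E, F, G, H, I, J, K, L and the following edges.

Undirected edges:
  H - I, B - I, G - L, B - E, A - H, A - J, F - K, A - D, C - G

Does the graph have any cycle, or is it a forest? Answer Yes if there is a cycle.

DFS, tracking each vertex's parent; an edge to a visited non-parent vertex closes a cycle.
Start from I:
visit I (parent –)
  visit B (parent I)
    B–I: parent, skip
    visit E (parent B)
      E–B: parent, skip
  visit H (parent I)
    visit A (parent H)
      visit J (parent A)
        J–A: parent, skip
      visit D (parent A)
        D–A: parent, skip
      A–H: parent, skip
    H–I: parent, skip
visit C (parent –)
  visit G (parent C)
    visit L (parent G)
      L–G: parent, skip
    G–C: parent, skip
visit F (parent –)
  visit K (parent F)
    K–F: parent, skip
No non-parent visited neighbor found — the graph is a forest.

No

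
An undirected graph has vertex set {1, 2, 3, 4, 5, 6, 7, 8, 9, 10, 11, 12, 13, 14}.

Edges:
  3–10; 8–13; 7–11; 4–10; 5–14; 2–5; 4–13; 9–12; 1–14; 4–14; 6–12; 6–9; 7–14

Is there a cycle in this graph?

Yes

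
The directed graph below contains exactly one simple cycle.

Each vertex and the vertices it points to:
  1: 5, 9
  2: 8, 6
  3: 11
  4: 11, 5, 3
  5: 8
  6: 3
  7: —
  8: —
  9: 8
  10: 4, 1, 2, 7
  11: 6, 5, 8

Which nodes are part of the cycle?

3, 6, 11

DFS with gray/black marking from 3:
3 gray
  11 gray
    6 gray
      6→3: 3 is gray → back edge
Back edge closes the cycle 3 → 11 → 6 → 3; its vertices are {3, 6, 11}.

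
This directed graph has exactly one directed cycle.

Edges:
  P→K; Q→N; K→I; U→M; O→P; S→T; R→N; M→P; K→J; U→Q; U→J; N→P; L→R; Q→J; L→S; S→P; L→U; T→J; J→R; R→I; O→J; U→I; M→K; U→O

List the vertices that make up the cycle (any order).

DFS with gray/black marking from R:
R gray
  N gray
    P gray
      K gray
        I gray
        I black
        J gray
          J→R: R is gray → back edge
Back edge closes the cycle R → N → P → K → J → R; its vertices are {J, K, N, P, R}.

J, K, N, P, R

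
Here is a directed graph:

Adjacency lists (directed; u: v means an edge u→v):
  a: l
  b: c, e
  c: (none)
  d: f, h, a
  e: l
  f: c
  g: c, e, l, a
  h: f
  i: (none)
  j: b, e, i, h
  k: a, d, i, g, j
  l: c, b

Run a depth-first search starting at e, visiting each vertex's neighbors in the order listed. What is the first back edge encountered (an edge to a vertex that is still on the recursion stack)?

DFS from e (visiting each vertex's neighbors in the order listed); mark gray on enter, black on exit:
e gray
  l gray
    c gray
    c black
    b gray
      b→c: c black — skip
      b→e: e is gray → back edge
First back edge: b → e.

b→e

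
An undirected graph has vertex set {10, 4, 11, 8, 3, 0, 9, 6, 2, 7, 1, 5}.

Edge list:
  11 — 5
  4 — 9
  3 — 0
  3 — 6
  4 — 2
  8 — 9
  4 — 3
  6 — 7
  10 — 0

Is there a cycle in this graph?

No

DFS, tracking each vertex's parent; an edge to a visited non-parent vertex closes a cycle.
Start from 11:
visit 11 (parent –)
  visit 5 (parent 11)
    5–11: parent, skip
visit 10 (parent –)
  visit 0 (parent 10)
    0–10: parent, skip
    visit 3 (parent 0)
      visit 6 (parent 3)
        6–3: parent, skip
        visit 7 (parent 6)
          7–6: parent, skip
      visit 4 (parent 3)
        4–3: parent, skip
        visit 9 (parent 4)
          9–4: parent, skip
          visit 8 (parent 9)
            8–9: parent, skip
        visit 2 (parent 4)
          2–4: parent, skip
      3–0: parent, skip
visit 1 (parent –)
No non-parent visited neighbor found — the graph is a forest.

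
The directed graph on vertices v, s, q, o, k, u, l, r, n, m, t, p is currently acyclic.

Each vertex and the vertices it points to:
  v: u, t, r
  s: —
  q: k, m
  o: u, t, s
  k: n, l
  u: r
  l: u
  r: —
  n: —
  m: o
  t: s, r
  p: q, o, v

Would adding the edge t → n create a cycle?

No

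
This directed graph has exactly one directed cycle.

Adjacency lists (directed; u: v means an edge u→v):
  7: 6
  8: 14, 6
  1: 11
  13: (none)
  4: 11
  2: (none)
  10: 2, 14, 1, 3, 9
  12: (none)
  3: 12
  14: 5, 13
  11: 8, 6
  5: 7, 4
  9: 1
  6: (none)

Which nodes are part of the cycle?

4, 5, 8, 11, 14

DFS with gray/black marking from 14:
14 gray
  5 gray
    7 gray
      6 gray
      6 black
    7 black
    4 gray
      11 gray
        8 gray
          8→14: 14 is gray → back edge
Back edge closes the cycle 14 → 5 → 4 → 11 → 8 → 14; its vertices are {4, 5, 8, 11, 14}.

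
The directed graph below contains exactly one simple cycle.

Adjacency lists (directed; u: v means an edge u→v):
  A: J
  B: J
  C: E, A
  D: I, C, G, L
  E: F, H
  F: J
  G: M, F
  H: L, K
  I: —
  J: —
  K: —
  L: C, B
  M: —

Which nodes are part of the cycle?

C, E, H, L

DFS with gray/black marking from L:
L gray
  C gray
    E gray
      F gray
        J gray
        J black
      F black
      H gray
        H→L: L is gray → back edge
Back edge closes the cycle L → C → E → H → L; its vertices are {C, E, H, L}.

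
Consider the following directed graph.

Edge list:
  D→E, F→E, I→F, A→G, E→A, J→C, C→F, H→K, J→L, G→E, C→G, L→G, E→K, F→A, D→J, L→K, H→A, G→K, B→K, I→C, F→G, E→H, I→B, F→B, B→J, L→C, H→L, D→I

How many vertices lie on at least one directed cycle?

9

A vertex is on a directed cycle iff it belongs to a strongly connected component of size ≥ 2 (or has a self-loop).
The vertices on cycles are {A, B, C, E, F, G, H, J, L} — 9 in total.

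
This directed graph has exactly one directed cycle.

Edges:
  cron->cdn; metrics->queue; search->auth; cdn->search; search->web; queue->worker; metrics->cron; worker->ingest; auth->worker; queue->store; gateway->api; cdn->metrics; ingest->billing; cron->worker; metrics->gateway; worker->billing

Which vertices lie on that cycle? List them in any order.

DFS with gray/black marking from metrics:
metrics gray
  cron gray
    worker gray
      billing gray
      billing black
      ingest gray
        ingest→billing: billing black — skip
      ingest black
    worker black
    cdn gray
      search gray
        auth gray
          auth→worker: worker black — skip
        auth black
        web gray
        web black
      search black
      cdn→metrics: metrics is gray → back edge
Back edge closes the cycle metrics → cron → cdn → metrics; its vertices are {cdn, cron, metrics}.

cdn, cron, metrics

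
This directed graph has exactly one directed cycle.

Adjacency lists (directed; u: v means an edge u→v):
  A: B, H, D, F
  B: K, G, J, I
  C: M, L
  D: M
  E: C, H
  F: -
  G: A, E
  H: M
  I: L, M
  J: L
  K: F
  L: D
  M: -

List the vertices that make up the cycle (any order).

DFS with gray/black marking from A:
A gray
  B gray
    K gray
      F gray
      F black
    K black
    G gray
      G→A: A is gray → back edge
Back edge closes the cycle A → B → G → A; its vertices are {A, B, G}.

A, B, G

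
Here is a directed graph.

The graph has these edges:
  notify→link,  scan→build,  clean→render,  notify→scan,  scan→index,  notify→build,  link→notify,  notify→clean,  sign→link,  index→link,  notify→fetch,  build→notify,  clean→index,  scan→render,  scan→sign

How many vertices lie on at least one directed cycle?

A vertex is on a directed cycle iff it belongs to a strongly connected component of size ≥ 2 (or has a self-loop).
The vertices on cycles are {link, scan, sign, build, clean, index, notify} — 7 in total.

7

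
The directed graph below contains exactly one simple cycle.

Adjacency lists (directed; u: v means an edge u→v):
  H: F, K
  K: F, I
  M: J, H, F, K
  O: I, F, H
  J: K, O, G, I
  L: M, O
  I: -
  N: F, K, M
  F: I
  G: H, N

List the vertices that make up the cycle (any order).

G, J, M, N

DFS with gray/black marking from M:
M gray
  J gray
    K gray
      F gray
        I gray
        I black
      F black
      K→I: I black — skip
    K black
    O gray
      O→I: I black — skip
      O→F: F black — skip
      H gray
        H→F: F black — skip
        H→K: K black — skip
      H black
    O black
    G gray
      G→H: H black — skip
      N gray
        N→F: F black — skip
        N→K: K black — skip
        N→M: M is gray → back edge
Back edge closes the cycle M → J → G → N → M; its vertices are {G, J, M, N}.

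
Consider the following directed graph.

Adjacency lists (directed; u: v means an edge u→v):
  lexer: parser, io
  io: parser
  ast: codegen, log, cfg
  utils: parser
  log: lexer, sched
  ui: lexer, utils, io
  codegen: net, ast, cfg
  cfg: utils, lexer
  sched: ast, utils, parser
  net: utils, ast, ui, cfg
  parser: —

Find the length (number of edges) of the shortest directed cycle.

2

For each vertex v, BFS finds the shortest path from v back to v.
The shortest such closed walk is ast → codegen → ast, length 2.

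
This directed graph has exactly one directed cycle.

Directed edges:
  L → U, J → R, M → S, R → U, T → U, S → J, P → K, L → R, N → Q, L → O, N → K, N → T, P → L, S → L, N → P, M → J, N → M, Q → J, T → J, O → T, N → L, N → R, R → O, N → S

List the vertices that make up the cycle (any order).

DFS with gray/black marking from T:
T gray
  J gray
    R gray
      U gray
      U black
      O gray
        O→T: T is gray → back edge
Back edge closes the cycle T → J → R → O → T; its vertices are {J, O, R, T}.

J, O, R, T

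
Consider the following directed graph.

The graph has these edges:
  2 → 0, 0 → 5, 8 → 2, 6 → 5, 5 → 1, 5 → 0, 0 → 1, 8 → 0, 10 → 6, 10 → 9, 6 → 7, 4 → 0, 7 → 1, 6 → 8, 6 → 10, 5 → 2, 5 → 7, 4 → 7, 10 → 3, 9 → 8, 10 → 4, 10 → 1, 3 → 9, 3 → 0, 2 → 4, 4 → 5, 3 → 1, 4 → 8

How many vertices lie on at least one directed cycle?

A vertex is on a directed cycle iff it belongs to a strongly connected component of size ≥ 2 (or has a self-loop).
The vertices on cycles are {0, 2, 4, 5, 6, 8, 10} — 7 in total.

7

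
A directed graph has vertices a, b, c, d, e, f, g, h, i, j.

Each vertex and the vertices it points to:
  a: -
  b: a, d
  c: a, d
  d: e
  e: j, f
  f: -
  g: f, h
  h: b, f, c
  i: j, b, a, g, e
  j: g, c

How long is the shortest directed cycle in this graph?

4

For each vertex v, BFS finds the shortest path from v back to v.
The shortest such closed walk is e → j → c → d → e, length 4.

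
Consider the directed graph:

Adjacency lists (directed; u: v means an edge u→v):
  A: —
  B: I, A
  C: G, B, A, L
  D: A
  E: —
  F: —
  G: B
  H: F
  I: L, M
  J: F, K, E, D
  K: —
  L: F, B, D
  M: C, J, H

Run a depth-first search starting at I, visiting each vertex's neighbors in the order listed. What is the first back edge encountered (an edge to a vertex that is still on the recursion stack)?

DFS from I (visiting each vertex's neighbors in the order listed); mark gray on enter, black on exit:
I gray
  L gray
    F gray
    F black
    B gray
      B→I: I is gray → back edge
First back edge: B → I.

B->I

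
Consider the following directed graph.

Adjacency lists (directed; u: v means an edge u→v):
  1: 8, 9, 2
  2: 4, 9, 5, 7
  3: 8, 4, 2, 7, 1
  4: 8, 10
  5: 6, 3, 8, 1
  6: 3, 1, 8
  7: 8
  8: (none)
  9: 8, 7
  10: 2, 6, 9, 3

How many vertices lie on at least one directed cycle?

7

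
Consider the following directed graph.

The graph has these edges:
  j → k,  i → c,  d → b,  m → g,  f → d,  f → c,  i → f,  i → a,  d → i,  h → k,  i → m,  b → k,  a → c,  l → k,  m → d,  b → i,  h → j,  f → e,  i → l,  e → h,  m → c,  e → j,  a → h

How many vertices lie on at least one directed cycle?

A vertex is on a directed cycle iff it belongs to a strongly connected component of size ≥ 2 (or has a self-loop).
The vertices on cycles are {b, d, f, i, m} — 5 in total.

5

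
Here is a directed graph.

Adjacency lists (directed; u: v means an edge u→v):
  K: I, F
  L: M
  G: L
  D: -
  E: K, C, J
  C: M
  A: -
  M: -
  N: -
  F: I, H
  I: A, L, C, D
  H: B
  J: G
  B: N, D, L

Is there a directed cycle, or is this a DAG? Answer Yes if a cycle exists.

No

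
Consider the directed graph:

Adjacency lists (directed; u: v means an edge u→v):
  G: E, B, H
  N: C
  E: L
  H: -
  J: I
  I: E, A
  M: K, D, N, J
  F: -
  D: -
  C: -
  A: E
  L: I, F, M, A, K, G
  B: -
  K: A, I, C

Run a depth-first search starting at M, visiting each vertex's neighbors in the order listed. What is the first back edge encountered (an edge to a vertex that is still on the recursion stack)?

I->E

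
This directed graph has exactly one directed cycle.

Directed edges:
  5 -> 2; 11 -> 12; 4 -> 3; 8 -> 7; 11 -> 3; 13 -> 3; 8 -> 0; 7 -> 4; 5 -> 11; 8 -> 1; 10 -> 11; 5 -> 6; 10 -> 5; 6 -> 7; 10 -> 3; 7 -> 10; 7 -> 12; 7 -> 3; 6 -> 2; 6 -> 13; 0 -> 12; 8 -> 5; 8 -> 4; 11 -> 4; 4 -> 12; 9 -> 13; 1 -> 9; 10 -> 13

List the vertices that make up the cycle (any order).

DFS with gray/black marking from 5:
5 gray
  2 gray
  2 black
  6 gray
    6→2: 2 black — skip
    7 gray
      3 gray
      3 black
      4 gray
        4→3: 3 black — skip
        12 gray
        12 black
      4 black
      10 gray
        10→5: 5 is gray → back edge
Back edge closes the cycle 5 → 6 → 7 → 10 → 5; its vertices are {5, 6, 7, 10}.

5, 6, 7, 10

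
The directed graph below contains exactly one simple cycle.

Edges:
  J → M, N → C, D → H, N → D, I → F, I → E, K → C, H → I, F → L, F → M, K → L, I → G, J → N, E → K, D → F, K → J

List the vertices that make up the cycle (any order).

D, E, H, I, J, K, N

DFS with gray/black marking from H:
H gray
  I gray
    F gray
      L gray
      L black
      M gray
      M black
    F black
    G gray
    G black
    E gray
      K gray
        C gray
        C black
        K→L: L black — skip
        J gray
          N gray
            N→C: C black — skip
            D gray
              D→H: H is gray → back edge
Back edge closes the cycle H → I → E → K → J → N → D → H; its vertices are {D, E, H, I, J, K, N}.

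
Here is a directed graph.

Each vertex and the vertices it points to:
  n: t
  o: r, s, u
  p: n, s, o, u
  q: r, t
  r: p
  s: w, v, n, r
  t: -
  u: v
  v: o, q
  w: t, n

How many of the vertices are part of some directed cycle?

7

A vertex is on a directed cycle iff it belongs to a strongly connected component of size ≥ 2 (or has a self-loop).
The vertices on cycles are {o, p, q, r, s, u, v} — 7 in total.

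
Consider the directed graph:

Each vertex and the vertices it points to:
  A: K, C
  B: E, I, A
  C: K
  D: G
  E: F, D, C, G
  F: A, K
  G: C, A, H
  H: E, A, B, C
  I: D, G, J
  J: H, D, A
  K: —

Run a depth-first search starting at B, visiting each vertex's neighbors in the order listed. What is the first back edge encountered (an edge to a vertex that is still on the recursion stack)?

H→E

DFS from B (visiting each vertex's neighbors in the order listed); mark gray on enter, black on exit:
B gray
  E gray
    F gray
      A gray
        K gray
        K black
        C gray
          C→K: K black — skip
        C black
      A black
      F→K: K black — skip
    F black
    D gray
      G gray
        G→C: C black — skip
        G→A: A black — skip
        H gray
          H→E: E is gray → back edge
First back edge: H → E.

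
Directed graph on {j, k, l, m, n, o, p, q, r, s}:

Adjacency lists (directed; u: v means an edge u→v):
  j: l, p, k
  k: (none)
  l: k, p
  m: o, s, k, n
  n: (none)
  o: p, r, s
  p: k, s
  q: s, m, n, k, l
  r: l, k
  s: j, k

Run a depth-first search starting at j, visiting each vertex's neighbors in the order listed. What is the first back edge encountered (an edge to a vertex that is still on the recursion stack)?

DFS from j (visiting each vertex's neighbors in the order listed); mark gray on enter, black on exit:
j gray
  l gray
    k gray
    k black
    p gray
      p→k: k black — skip
      s gray
        s→j: j is gray → back edge
First back edge: s → j.

s->j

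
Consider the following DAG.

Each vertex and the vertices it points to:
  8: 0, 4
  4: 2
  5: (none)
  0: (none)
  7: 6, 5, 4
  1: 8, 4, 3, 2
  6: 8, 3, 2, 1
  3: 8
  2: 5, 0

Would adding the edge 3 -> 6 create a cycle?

Yes

Adding 3→6 creates a cycle iff 6 can already reach 3.
Path from 6: 6 → 3.
So 6 → … → 3 → 6 is a cycle.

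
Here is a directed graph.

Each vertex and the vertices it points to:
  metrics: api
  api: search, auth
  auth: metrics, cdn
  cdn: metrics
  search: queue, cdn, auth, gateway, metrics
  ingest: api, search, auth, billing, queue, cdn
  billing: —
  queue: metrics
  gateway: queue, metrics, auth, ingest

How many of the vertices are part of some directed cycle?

8

A vertex is on a directed cycle iff it belongs to a strongly connected component of size ≥ 2 (or has a self-loop).
The vertices on cycles are {api, cdn, auth, queue, ingest, search, gateway, metrics} — 8 in total.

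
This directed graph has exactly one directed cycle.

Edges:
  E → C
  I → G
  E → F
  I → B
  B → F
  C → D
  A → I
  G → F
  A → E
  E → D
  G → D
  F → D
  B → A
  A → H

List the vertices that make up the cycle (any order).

DFS with gray/black marking from A:
A gray
  H gray
  H black
  I gray
    B gray
      F gray
        D gray
        D black
      F black
      B→A: A is gray → back edge
Back edge closes the cycle A → I → B → A; its vertices are {A, B, I}.

A, B, I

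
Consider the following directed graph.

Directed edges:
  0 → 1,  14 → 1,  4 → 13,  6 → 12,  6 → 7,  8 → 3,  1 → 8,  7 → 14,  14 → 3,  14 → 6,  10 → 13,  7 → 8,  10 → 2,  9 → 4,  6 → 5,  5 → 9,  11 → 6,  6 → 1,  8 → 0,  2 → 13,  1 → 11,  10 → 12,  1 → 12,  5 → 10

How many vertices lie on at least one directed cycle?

7

A vertex is on a directed cycle iff it belongs to a strongly connected component of size ≥ 2 (or has a self-loop).
The vertices on cycles are {0, 1, 6, 7, 8, 11, 14} — 7 in total.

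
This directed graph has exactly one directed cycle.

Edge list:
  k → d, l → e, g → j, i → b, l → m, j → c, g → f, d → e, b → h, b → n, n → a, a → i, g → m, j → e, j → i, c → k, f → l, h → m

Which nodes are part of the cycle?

a, b, i, n

DFS with gray/black marking from i:
i gray
  b gray
    h gray
      m gray
      m black
    h black
    n gray
      a gray
        a→i: i is gray → back edge
Back edge closes the cycle i → b → n → a → i; its vertices are {a, b, i, n}.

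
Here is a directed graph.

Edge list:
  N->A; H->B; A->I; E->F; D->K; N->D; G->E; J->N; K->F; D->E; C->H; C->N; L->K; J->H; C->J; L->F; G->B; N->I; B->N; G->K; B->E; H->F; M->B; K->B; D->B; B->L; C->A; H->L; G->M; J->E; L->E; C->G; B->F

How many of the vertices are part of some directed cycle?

5

A vertex is on a directed cycle iff it belongs to a strongly connected component of size ≥ 2 (or has a self-loop).
The vertices on cycles are {B, D, K, L, N} — 5 in total.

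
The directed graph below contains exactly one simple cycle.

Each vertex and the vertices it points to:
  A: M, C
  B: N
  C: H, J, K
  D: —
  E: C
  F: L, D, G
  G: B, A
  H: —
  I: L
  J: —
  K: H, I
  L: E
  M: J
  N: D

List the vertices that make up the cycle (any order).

DFS with gray/black marking from L:
L gray
  E gray
    C gray
      H gray
      H black
      J gray
      J black
      K gray
        K→H: H black — skip
        I gray
          I→L: L is gray → back edge
Back edge closes the cycle L → E → C → K → I → L; its vertices are {C, E, I, K, L}.

C, E, I, K, L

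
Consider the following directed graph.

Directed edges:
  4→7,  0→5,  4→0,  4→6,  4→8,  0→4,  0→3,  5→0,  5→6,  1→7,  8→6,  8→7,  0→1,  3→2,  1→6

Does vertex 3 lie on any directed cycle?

3 lies on a cycle iff there is a path from 3 back to itself.
Exploring from 3, it never reaches itself; equivalently, its strongly connected component is a singleton.

No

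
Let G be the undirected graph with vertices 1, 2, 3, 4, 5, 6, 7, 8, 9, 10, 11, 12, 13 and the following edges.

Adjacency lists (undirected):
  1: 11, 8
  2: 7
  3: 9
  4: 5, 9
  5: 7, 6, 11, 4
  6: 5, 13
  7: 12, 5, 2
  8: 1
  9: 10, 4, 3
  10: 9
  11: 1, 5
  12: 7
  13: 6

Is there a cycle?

No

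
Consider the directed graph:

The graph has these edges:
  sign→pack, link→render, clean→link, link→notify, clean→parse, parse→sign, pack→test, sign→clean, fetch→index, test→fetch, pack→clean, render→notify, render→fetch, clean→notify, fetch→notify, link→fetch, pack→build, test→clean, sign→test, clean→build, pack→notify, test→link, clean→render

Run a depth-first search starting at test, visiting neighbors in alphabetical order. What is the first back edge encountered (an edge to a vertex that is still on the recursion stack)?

DFS from test (visiting neighbors in alphabetical order); mark gray on enter, black on exit:
test gray
  clean gray
    build gray
    build black
    link gray
      fetch gray
        index gray
        index black
        notify gray
        notify black
      fetch black
      link→notify: notify black — skip
      render gray
        render→fetch: fetch black — skip
        render→notify: notify black — skip
      render black
    link black
    clean→notify: notify black — skip
    parse gray
      sign gray
        sign→clean: clean is gray → back edge
First back edge: sign → clean.

sign→clean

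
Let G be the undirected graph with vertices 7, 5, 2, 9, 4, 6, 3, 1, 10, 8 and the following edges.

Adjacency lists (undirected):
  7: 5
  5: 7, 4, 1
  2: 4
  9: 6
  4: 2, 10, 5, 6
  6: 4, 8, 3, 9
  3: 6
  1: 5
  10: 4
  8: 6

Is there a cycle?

DFS, tracking each vertex's parent; an edge to a visited non-parent vertex closes a cycle.
Start from 4:
visit 4 (parent –)
  visit 2 (parent 4)
    2–4: parent, skip
  visit 10 (parent 4)
    10–4: parent, skip
  visit 5 (parent 4)
    visit 7 (parent 5)
      7–5: parent, skip
    5–4: parent, skip
    visit 1 (parent 5)
      1–5: parent, skip
  visit 6 (parent 4)
    6–4: parent, skip
    visit 8 (parent 6)
      8–6: parent, skip
    visit 3 (parent 6)
      3–6: parent, skip
    visit 9 (parent 6)
      9–6: parent, skip
No non-parent visited neighbor found — the graph is a forest.

No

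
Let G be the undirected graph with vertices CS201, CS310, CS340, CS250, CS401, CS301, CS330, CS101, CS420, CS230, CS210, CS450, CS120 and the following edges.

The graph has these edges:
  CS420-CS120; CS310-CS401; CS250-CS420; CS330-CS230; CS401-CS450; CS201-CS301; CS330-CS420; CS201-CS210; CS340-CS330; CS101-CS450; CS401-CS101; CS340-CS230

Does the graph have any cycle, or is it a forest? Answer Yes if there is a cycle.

Yes

DFS, tracking each vertex's parent; an edge to a visited non-parent vertex closes a cycle.
Start from CS120:
visit CS120 (parent –)
  visit CS420 (parent CS120)
    visit CS250 (parent CS420)
      CS250–CS420: parent, skip
    visit CS330 (parent CS420)
      visit CS340 (parent CS330)
        visit CS230 (parent CS340)
          CS230–CS330: CS330 visited and ≠ parent → cycle
Cycle: CS330 – CS340 – CS230 – CS330.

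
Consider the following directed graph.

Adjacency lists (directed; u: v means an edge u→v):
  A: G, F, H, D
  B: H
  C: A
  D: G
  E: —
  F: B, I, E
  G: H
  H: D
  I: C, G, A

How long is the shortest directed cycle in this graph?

For each vertex v, BFS finds the shortest path from v back to v.
The shortest such closed walk is A → F → I → A, length 3.

3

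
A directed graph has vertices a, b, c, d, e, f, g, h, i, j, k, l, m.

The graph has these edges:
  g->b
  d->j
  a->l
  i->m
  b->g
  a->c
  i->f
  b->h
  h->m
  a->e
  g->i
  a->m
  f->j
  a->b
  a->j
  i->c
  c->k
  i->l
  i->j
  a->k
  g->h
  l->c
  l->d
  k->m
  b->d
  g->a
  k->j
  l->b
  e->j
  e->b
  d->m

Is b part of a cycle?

Yes

b is on a cycle iff b can reach itself via ≥1 edge.
b → g → b — yes.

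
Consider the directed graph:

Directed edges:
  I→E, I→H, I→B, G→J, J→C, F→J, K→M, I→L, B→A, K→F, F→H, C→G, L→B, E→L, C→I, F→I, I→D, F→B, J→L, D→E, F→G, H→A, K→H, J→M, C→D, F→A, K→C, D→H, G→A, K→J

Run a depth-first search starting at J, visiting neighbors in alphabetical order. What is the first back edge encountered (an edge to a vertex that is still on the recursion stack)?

G→J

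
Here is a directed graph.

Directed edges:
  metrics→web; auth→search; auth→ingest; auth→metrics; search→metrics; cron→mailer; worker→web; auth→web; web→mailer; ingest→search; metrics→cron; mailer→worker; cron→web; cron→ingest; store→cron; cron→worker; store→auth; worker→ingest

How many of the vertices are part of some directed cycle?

7

A vertex is on a directed cycle iff it belongs to a strongly connected component of size ≥ 2 (or has a self-loop).
The vertices on cycles are {web, cron, ingest, mailer, search, worker, metrics} — 7 in total.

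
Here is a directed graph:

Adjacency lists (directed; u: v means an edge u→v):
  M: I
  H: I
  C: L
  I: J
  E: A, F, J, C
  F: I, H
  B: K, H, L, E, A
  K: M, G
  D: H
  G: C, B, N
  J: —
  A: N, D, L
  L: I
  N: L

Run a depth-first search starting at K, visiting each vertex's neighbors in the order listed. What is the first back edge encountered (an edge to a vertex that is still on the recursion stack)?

DFS from K (visiting each vertex's neighbors in the order listed); mark gray on enter, black on exit:
K gray
  M gray
    I gray
      J gray
      J black
    I black
  M black
  G gray
    C gray
      L gray
        L→I: I black — skip
      L black
    C black
    B gray
      B→K: K is gray → back edge
First back edge: B → K.

B→K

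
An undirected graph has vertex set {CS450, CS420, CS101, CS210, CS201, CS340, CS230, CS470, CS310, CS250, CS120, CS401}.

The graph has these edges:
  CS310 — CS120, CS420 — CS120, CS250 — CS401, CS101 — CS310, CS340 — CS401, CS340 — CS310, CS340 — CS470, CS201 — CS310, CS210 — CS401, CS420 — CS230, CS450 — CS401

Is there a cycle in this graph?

DFS, tracking each vertex's parent; an edge to a visited non-parent vertex closes a cycle.
Start from CS120:
visit CS120 (parent –)
  visit CS420 (parent CS120)
    visit CS230 (parent CS420)
      CS230–CS420: parent, skip
    CS420–CS120: parent, skip
  visit CS310 (parent CS120)
    visit CS201 (parent CS310)
      CS201–CS310: parent, skip
    CS310–CS120: parent, skip
    visit CS101 (parent CS310)
      CS101–CS310: parent, skip
    visit CS340 (parent CS310)
      visit CS470 (parent CS340)
        CS470–CS340: parent, skip
      visit CS401 (parent CS340)
        visit CS250 (parent CS401)
          CS250–CS401: parent, skip
        CS401–CS340: parent, skip
        visit CS210 (parent CS401)
          CS210–CS401: parent, skip
        visit CS450 (parent CS401)
          CS450–CS401: parent, skip
      CS340–CS310: parent, skip
No non-parent visited neighbor found — the graph is a forest.

No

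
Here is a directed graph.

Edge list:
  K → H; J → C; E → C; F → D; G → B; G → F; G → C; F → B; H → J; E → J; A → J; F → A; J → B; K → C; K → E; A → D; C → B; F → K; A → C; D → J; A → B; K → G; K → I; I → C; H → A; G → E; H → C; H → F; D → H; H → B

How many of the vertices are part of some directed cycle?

A vertex is on a directed cycle iff it belongs to a strongly connected component of size ≥ 2 (or has a self-loop).
The vertices on cycles are {A, D, F, G, H, K} — 6 in total.

6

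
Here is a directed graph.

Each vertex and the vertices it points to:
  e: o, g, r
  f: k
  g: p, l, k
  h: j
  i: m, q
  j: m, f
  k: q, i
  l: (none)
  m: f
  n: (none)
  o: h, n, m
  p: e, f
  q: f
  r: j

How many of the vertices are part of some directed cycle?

A vertex is on a directed cycle iff it belongs to a strongly connected component of size ≥ 2 (or has a self-loop).
The vertices on cycles are {e, f, g, i, k, m, p, q} — 8 in total.

8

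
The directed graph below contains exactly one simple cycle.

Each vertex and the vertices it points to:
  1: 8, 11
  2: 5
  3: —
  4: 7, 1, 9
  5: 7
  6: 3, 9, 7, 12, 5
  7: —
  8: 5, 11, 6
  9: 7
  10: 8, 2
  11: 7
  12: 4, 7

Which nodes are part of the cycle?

DFS with gray/black marking from 8:
8 gray
  5 gray
    7 gray
    7 black
  5 black
  11 gray
    11→7: 7 black — skip
  11 black
  6 gray
    3 gray
    3 black
    9 gray
      9→7: 7 black — skip
    9 black
    6→7: 7 black — skip
    12 gray
      4 gray
        4→7: 7 black — skip
        1 gray
          1→8: 8 is gray → back edge
Back edge closes the cycle 8 → 6 → 12 → 4 → 1 → 8; its vertices are {1, 4, 6, 8, 12}.

1, 4, 6, 8, 12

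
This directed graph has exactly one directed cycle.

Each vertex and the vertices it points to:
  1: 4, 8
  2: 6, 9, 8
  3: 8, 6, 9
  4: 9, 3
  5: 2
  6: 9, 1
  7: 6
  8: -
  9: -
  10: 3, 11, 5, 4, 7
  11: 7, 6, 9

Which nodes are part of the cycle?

DFS with gray/black marking from 6:
6 gray
  9 gray
  9 black
  1 gray
    4 gray
      4→9: 9 black — skip
      3 gray
        8 gray
        8 black
        3→6: 6 is gray → back edge
Back edge closes the cycle 6 → 1 → 4 → 3 → 6; its vertices are {1, 3, 4, 6}.

1, 3, 4, 6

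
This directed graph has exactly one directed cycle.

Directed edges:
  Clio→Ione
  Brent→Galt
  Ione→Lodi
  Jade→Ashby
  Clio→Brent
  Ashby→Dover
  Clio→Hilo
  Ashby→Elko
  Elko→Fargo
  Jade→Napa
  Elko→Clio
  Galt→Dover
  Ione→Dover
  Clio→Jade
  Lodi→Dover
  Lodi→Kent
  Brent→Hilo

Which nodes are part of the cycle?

Clio, Elko, Jade, Ashby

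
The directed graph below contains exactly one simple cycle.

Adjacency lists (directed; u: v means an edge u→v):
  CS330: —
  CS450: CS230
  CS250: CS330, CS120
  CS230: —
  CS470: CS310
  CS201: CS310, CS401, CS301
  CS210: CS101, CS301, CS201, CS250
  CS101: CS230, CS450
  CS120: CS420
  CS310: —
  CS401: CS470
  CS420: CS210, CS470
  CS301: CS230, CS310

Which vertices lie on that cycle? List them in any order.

DFS with gray/black marking from CS210:
CS210 gray
  CS101 gray
    CS230 gray
    CS230 black
    CS450 gray
      CS450→CS230: CS230 black — skip
    CS450 black
  CS101 black
  CS301 gray
    CS301→CS230: CS230 black — skip
    CS310 gray
    CS310 black
  CS301 black
  CS201 gray
    CS201→CS310: CS310 black — skip
    CS401 gray
      CS470 gray
        CS470→CS310: CS310 black — skip
      CS470 black
    CS401 black
    CS201→CS301: CS301 black — skip
  CS201 black
  CS250 gray
    CS330 gray
    CS330 black
    CS120 gray
      CS420 gray
        CS420→CS210: CS210 is gray → back edge
Back edge closes the cycle CS210 → CS250 → CS120 → CS420 → CS210; its vertices are {CS120, CS210, CS250, CS420}.

CS120, CS210, CS250, CS420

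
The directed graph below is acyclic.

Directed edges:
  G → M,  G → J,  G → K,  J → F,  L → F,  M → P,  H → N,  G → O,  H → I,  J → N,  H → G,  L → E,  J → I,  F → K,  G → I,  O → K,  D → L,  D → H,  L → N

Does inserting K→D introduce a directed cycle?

Adding K→D creates a cycle iff D can already reach K.
Path from D: D → L → F → K.
So D → … → K → D is a cycle.

Yes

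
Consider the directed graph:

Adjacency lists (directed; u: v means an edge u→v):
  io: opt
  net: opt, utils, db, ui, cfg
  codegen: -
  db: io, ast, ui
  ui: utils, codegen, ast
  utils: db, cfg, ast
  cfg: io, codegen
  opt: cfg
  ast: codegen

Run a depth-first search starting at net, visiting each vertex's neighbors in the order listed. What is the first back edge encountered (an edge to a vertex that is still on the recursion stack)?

io->opt

DFS from net (visiting each vertex's neighbors in the order listed); mark gray on enter, black on exit:
net gray
  opt gray
    cfg gray
      io gray
        io→opt: opt is gray → back edge
First back edge: io → opt.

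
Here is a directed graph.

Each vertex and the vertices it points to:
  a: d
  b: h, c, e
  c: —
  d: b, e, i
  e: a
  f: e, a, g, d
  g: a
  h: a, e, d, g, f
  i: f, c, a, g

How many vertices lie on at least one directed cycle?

8

A vertex is on a directed cycle iff it belongs to a strongly connected component of size ≥ 2 (or has a self-loop).
The vertices on cycles are {a, b, d, e, f, g, h, i} — 8 in total.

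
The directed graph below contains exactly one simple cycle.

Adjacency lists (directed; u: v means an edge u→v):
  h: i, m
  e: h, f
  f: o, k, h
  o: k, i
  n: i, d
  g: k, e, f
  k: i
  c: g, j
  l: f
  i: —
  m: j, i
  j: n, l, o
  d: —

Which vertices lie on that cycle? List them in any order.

f, h, j, l, m

DFS with gray/black marking from j:
j gray
  n gray
    i gray
    i black
    d gray
    d black
  n black
  l gray
    f gray
      o gray
        k gray
          k→i: i black — skip
        k black
        o→i: i black — skip
      o black
      f→k: k black — skip
      h gray
        h→i: i black — skip
        m gray
          m→j: j is gray → back edge
Back edge closes the cycle j → l → f → h → m → j; its vertices are {f, h, j, l, m}.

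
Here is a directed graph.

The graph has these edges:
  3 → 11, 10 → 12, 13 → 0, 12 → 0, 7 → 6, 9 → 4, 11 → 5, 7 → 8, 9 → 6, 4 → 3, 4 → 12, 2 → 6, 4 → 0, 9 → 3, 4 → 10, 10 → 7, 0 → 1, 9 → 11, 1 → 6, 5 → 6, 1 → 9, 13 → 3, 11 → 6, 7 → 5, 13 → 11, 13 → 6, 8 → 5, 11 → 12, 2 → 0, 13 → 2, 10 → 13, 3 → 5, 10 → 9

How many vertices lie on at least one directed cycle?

10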